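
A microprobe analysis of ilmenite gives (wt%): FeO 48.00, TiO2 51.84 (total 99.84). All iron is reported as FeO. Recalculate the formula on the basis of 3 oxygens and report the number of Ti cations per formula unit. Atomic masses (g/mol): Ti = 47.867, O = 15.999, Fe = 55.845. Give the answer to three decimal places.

0.990 Ti apfu

FeO: 48.00/71.844 = 0.66811 mol → 0.66811 mol Fe, 0.66811 mol O.
TiO2: 51.84/79.865 = 0.64910 mol → 0.64910 mol Ti, 1.29820 mol O.
Total oxygen = 1.96631 mol. Normalization factor = 3/1.96631 = 1.52570.
Ti per 3 O = 0.64910 × 1.52570 = 0.990.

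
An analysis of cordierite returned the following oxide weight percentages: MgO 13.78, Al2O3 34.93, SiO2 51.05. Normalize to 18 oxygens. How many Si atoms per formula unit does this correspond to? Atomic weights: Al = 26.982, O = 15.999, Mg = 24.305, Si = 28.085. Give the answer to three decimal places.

13.78 wt% MgO ÷ 40.304 g/mol = 0.34190 mol, giving 0.34190 Mg and 0.34190 O.
34.93 wt% Al2O3 ÷ 101.961 g/mol = 0.34258 mol, giving 0.68516 Al and 1.02774 O.
51.05 wt% SiO2 ÷ 60.083 g/mol = 0.84966 mol, giving 0.84966 Si and 1.69932 O.
Oxygen sums to 3.06896; scaling by 18/3.06896 = 5.86518 puts the formula on 18 O.
Si: 0.84966 × 5.86518 = 4.983 atoms per formula unit.

4.983 Si apfu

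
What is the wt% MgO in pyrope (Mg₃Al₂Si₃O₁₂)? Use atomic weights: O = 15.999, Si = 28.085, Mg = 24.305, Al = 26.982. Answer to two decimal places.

29.99 wt%

M(Mg₃Al₂Si₃O₁₂) = 403.122 g/mol; M(MgO) = 40.304 g/mol.
Moles MgO per formula unit = 3 Mg ÷ 1 = 3.0000.
MgO fraction = (3.0000 × 40.304) / 403.122 = 120.912/403.122 = 0.2999.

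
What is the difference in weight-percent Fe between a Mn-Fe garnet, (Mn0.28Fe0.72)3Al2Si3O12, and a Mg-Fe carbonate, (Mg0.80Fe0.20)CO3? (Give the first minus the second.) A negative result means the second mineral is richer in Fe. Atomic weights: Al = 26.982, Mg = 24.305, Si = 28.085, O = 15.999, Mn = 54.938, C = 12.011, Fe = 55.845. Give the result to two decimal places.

First mineral: 120.625 g Fe in 496.980 g formula = 24.27 wt% Fe.
Second mineral: 11.169 g Fe in 90.621 g formula = 12.32 wt% Fe.
24.27% − 12.32% gives a difference of 11.95 percentage points.

11.95 percentage points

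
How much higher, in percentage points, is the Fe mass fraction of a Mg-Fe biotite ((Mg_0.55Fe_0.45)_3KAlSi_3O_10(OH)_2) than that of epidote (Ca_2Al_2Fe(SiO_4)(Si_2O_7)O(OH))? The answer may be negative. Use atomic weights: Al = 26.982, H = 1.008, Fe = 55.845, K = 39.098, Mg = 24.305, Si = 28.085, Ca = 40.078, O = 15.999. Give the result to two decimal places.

4.84 percentage points

M((Mg_0.55Fe_0.45)_3KAlSi_3O_10(OH)_2) = 459.833 g/mol, so wt% Fe = 75.391/459.833 × 100 = 16.40%.
M(Ca_2Al_2Fe(SiO_4)(Si_2O_7)O(OH)) = 483.215 g/mol, so wt% Fe = 55.845/483.215 × 100 = 11.56%.
16.40 − 11.56 = 4.84 pp.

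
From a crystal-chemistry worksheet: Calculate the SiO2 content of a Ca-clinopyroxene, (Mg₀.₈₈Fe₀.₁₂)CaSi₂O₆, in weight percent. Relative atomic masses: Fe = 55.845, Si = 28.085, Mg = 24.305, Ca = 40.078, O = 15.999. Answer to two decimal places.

54.54 wt%

Formula mass = 220.332 g/mol.
2 Si → 2.0000 mol SiO2 per formula unit; M(SiO2) = 60.083, so SiO2 mass = 120.166 g.
120.166/220.332 × 100 = 54.54 wt%.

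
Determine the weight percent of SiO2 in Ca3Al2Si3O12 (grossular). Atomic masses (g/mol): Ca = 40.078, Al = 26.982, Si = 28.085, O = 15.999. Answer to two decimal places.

M(Ca3Al2Si3O12) = 450.441 g/mol; M(SiO2) = 60.083 g/mol.
Moles SiO2 per formula unit = 3 Si ÷ 1 = 3.0000.
SiO2 fraction = (3.0000 × 60.083) / 450.441 = 180.249/450.441 = 0.4002.

40.02 wt%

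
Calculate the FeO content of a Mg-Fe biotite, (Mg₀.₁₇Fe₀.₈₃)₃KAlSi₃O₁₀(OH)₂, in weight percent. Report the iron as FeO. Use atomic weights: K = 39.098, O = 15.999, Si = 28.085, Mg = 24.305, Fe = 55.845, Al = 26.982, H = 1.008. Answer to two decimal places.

36.08 wt%

Molar mass of (Mg₀.₁₇Fe₀.₈₃)₃KAlSi₃O₁₀(OH)₂ = 0.51·24.305 + 2.49·55.845 + 1·39.098 + 1·26.982 + 3·28.085 + 12·15.999 + 2·1.008 = 495.789 g/mol.
Each formula unit contains 2.49 Fe, equivalent to 2.49/1 = 2.4900 mol FeO.
M(FeO) = 1×55.845 + 1×15.999 = 71.844 g/mol.
Mass of FeO per formula unit = 2.4900 × 71.844 = 178.892 g.
FeO wt% = 178.892 / 495.789 × 100 = 36.08%.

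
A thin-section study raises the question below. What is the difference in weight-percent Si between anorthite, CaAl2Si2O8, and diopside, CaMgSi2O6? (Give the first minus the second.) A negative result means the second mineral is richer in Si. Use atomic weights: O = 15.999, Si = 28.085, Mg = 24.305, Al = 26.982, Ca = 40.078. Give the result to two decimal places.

M(CaAl2Si2O8) = 278.204 g/mol, so wt% Si = 56.170/278.204 × 100 = 20.19%.
M(CaMgSi2O6) = 216.547 g/mol, so wt% Si = 56.170/216.547 × 100 = 25.94%.
20.19 − 25.94 = -5.75 pp.

-5.75 percentage points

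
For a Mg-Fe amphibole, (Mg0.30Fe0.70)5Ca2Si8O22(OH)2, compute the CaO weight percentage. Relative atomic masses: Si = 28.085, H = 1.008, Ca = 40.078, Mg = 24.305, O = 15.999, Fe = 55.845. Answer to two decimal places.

12.15 wt%

Molar mass of (Mg0.30Fe0.70)5Ca2Si8O22(OH)2 = 1.50×24.305 + 3.50×55.845 + 2×40.078 + 8×28.085 + 24×15.999 + 2×1.008 = 922.743 g/mol.
Each formula unit contains 2 Ca, equivalent to 2/1 = 2.0000 mol CaO.
M(CaO) = 1×40.078 + 1×15.999 = 56.077 g/mol.
Mass of CaO per formula unit = 2.0000 × 56.077 = 112.154 g.
CaO wt% = 112.154 / 922.743 × 100 = 12.15%.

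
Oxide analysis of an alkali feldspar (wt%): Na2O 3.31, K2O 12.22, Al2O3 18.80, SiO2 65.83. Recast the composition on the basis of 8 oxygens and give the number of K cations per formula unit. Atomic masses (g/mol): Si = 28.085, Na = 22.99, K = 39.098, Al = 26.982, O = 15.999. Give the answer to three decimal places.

3.31 wt% Na2O ÷ 61.979 g/mol = 0.05341 mol, giving 0.10682 Na and 0.05341 O.
12.22 wt% K2O ÷ 94.195 g/mol = 0.12973 mol, giving 0.25946 K and 0.12973 O.
18.80 wt% Al2O3 ÷ 101.961 g/mol = 0.18438 mol, giving 0.36876 Al and 0.55314 O.
65.83 wt% SiO2 ÷ 60.083 g/mol = 1.09565 mol, giving 1.09565 Si and 2.19130 O.
Oxygen sums to 2.92758; scaling by 8/2.92758 = 2.73263 puts the formula on 8 O.
K: 0.25946 × 2.73263 = 0.709 atoms per formula unit.

0.709 K apfu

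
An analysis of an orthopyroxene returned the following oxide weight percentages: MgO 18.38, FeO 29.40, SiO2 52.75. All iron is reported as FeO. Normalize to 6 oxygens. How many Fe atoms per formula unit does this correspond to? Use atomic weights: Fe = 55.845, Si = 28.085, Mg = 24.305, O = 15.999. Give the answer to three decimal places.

MgO (M=40.304): mol = 0.45603; Mg = 0.45603, O = 0.45603.
FeO (M=71.844): mol = 0.40922; Fe = 0.40922, O = 0.40922.
SiO2 (M=60.083): mol = 0.87795; Si = 0.87795, O = 1.75590.
ΣO = 2.62115; factor = 6/ΣO = 2.28907.
Fe apfu = 0.40922 × 2.28907 = 0.937.

0.937 Fe apfu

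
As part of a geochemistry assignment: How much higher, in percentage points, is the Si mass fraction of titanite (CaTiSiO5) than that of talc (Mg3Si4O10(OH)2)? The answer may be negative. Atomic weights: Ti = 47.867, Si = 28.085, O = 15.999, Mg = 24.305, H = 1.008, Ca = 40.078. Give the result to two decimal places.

M(CaTiSiO5) = 196.025 g/mol, so wt% Si = 28.085/196.025 × 100 = 14.33%.
M(Mg3Si4O10(OH)2) = 379.259 g/mol, so wt% Si = 112.340/379.259 × 100 = 29.62%.
14.33 − 29.62 = -15.29 pp.

-15.29 percentage points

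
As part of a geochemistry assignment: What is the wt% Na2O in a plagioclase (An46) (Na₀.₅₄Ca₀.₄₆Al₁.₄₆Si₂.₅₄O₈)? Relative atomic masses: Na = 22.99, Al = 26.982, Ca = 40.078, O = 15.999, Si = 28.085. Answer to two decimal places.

6.21 wt%

Formula mass = 269.572 g/mol.
0.54 Na → 0.2700 mol Na2O per formula unit; M(Na2O) = 61.979, so Na2O mass = 16.734 g.
16.734/269.572 × 100 = 6.21 wt%.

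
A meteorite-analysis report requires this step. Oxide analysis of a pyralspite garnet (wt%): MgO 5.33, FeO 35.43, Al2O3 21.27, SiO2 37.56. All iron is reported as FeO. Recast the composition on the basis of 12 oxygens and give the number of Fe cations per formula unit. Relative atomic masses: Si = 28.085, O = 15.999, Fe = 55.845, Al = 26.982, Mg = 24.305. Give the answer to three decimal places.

2.366 Fe apfu

MgO: 5.33/40.304 = 0.13224 mol → 0.13224 mol Mg, 0.13224 mol O.
FeO: 35.43/71.844 = 0.49315 mol → 0.49315 mol Fe, 0.49315 mol O.
Al2O3: 21.27/101.961 = 0.20861 mol → 0.41722 mol Al, 0.62583 mol O.
SiO2: 37.56/60.083 = 0.62514 mol → 0.62514 mol Si, 1.25028 mol O.
Total oxygen = 2.50150 mol. Normalization factor = 12/2.50150 = 4.79712.
Fe per 12 O = 0.49315 × 4.79712 = 2.366.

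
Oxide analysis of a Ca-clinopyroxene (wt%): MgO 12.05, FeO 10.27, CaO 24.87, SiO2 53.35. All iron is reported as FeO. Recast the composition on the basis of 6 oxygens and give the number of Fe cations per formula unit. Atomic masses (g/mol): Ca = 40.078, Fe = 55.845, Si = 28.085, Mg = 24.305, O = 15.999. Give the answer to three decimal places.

MgO: 12.05/40.304 = 0.29898 mol → 0.29898 mol Mg, 0.29898 mol O.
FeO: 10.27/71.844 = 0.14295 mol → 0.14295 mol Fe, 0.14295 mol O.
CaO: 24.87/56.077 = 0.44350 mol → 0.44350 mol Ca, 0.44350 mol O.
SiO2: 53.35/60.083 = 0.88794 mol → 0.88794 mol Si, 1.77588 mol O.
Total oxygen = 2.66131 mol. Normalization factor = 6/2.66131 = 2.25453.
Fe per 6 O = 0.14295 × 2.25453 = 0.322.

0.322 Fe apfu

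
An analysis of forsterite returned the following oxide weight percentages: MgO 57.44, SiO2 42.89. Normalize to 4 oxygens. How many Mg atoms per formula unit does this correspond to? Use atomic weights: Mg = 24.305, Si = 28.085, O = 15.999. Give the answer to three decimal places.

MgO: 57.44/40.304 = 1.42517 mol → 1.42517 mol Mg, 1.42517 mol O.
SiO2: 42.89/60.083 = 0.71385 mol → 0.71385 mol Si, 1.42770 mol O.
Total oxygen = 2.85287 mol. Normalization factor = 4/2.85287 = 1.40210.
Mg per 4 O = 1.42517 × 1.40210 = 1.998.

1.998 Mg apfu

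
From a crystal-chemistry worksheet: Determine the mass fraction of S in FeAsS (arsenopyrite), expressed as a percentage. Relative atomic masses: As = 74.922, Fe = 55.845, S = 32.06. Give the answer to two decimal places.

19.69 weight percent

Formula mass = 1·55.845 + 1·74.922 + 1·32.06 = 162.827 g/mol, of which 32.060 g is S.
So S makes up 32.060/162.827 = 0.1969 of the mass, i.e. 19.69%.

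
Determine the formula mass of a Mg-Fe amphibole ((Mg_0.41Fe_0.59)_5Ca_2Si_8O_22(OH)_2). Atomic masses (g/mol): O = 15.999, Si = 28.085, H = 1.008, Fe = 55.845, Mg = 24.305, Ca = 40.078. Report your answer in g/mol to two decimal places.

The formula mass is the sum 2.05×24.305 + 2.95×55.845 + 2×40.078 + 8×28.085 + 24×15.999 + 2×1.008.

905.40 g/mol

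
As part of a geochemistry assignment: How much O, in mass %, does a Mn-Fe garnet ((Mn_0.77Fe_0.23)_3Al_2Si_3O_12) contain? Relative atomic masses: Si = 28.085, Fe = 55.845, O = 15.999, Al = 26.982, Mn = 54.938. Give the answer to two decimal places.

Molar mass of (Mn_0.77Fe_0.23)_3Al_2Si_3O_12: 2.31*54.938 + 0.69*55.845 + 2*26.982 + 3*28.085 + 12*15.999 = 495.647 g/mol.
Mass of O per formula unit: 12 × 15.999 = 191.988 g.
Weight fraction O = 191.988 / 495.647 = 0.3873.

38.73 mass %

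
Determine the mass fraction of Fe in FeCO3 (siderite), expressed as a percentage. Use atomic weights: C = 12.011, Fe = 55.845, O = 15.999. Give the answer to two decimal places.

Formula mass = 1*55.845 + 1*12.011 + 3*15.999 = 115.853 g/mol, of which 55.845 g is Fe.
So Fe makes up 55.845/115.853 = 0.4820 of the mass, i.e. 48.20%.

48.20 weight percent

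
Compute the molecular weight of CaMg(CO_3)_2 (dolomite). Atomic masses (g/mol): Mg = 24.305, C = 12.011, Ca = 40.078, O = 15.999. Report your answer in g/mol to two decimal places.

184.40 g/mol

Ca: 1 × 40.078 = 40.0780
Mg: 1 × 24.305 = 24.3050
C: 2 × 12.011 = 24.0220
O: 6 × 15.999 = 95.9940
Summing the contributions gives the formula mass.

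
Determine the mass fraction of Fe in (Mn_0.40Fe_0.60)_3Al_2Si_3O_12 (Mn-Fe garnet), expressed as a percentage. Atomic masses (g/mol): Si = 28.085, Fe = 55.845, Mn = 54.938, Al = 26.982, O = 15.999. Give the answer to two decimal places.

Formula mass = 1.20·54.938 + 1.80·55.845 + 2·26.982 + 3·28.085 + 12·15.999 = 496.654 g/mol, of which 100.521 g is Fe.
So Fe makes up 100.521/496.654 = 0.2024 of the mass, i.e. 20.24%.

20.24 weight percent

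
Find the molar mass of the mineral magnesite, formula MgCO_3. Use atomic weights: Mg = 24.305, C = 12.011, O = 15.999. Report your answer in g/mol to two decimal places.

M = 1·24.305 + 1·12.011 + 3·15.999

84.31 g/mol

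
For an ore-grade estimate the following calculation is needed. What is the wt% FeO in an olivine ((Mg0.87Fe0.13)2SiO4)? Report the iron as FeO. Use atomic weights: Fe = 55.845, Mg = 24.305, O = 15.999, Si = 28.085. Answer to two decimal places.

Formula mass = 148.891 g/mol.
0.26 Fe → 0.2600 mol FeO per formula unit; M(FeO) = 71.844, so FeO mass = 18.679 g.
18.679/148.891 × 100 = 12.55 wt%.

12.55 wt%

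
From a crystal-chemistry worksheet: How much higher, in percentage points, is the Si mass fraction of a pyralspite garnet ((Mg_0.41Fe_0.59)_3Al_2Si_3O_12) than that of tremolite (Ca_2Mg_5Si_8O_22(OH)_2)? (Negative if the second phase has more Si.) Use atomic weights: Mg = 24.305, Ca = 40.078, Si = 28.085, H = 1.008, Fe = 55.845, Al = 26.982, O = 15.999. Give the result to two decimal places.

M((Mg_0.41Fe_0.59)_3Al_2Si_3O_12) = 458.948 g/mol, so wt% Si = 84.255/458.948 × 100 = 18.36%.
M(Ca_2Mg_5Si_8O_22(OH)_2) = 812.353 g/mol, so wt% Si = 224.680/812.353 × 100 = 27.66%.
18.36 − 27.66 = -9.30 pp.

-9.30 percentage points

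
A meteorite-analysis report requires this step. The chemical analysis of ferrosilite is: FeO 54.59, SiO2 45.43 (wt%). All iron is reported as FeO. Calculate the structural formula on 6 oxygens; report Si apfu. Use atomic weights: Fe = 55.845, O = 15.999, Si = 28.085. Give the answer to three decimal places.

FeO (M=71.844): mol = 0.75984; Fe = 0.75984, O = 0.75984.
SiO2 (M=60.083): mol = 0.75612; Si = 0.75612, O = 1.51224.
ΣO = 2.27208; factor = 6/ΣO = 2.64075.
Si apfu = 0.75612 × 2.64075 = 1.997.

1.997 Si apfu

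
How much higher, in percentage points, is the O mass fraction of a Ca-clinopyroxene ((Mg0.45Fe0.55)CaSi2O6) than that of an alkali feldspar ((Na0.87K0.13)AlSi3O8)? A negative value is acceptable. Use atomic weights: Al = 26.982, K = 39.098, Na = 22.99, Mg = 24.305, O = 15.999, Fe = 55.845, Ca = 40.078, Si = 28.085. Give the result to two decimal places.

-7.38 percentage points

First mineral: 95.994 g O in 233.894 g formula = 41.04 wt% O.
Second mineral: 127.992 g O in 264.313 g formula = 48.42 wt% O.
41.04% − 48.42% gives a difference of -7.38 percentage points.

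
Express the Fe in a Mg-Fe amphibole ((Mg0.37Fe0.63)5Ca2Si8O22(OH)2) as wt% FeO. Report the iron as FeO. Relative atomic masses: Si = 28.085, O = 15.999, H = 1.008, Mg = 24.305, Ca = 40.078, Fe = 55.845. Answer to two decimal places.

Formula mass = 911.704 g/mol.
3.15 Fe → 3.1500 mol FeO per formula unit; M(FeO) = 71.844, so FeO mass = 226.309 g.
226.309/911.704 × 100 = 24.82 wt%.

24.82 wt%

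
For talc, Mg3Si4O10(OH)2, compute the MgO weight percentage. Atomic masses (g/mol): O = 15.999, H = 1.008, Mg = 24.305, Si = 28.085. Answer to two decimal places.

31.88 wt%

Formula mass = 379.259 g/mol.
3 Mg → 3.0000 mol MgO per formula unit; M(MgO) = 40.304, so MgO mass = 120.912 g.
120.912/379.259 × 100 = 31.88 wt%.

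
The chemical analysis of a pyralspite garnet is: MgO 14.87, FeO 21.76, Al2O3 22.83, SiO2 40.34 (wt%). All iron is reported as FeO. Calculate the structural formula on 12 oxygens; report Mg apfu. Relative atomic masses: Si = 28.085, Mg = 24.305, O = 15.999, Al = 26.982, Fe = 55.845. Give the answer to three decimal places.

1.648 Mg apfu

14.87 wt% MgO ÷ 40.304 g/mol = 0.36895 mol, giving 0.36895 Mg and 0.36895 O.
21.76 wt% FeO ÷ 71.844 g/mol = 0.30288 mol, giving 0.30288 Fe and 0.30288 O.
22.83 wt% Al2O3 ÷ 101.961 g/mol = 0.22391 mol, giving 0.44782 Al and 0.67173 O.
40.34 wt% SiO2 ÷ 60.083 g/mol = 0.67140 mol, giving 0.67140 Si and 1.34280 O.
Oxygen sums to 2.68636; scaling by 12/2.68636 = 4.46701 puts the formula on 12 O.
Mg: 0.36895 × 4.46701 = 1.648 atoms per formula unit.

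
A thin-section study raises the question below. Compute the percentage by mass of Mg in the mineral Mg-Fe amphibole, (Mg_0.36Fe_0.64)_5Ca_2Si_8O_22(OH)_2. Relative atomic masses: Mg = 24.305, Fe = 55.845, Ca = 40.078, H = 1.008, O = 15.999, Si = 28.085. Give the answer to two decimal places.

M((Mg_0.36Fe_0.64)_5Ca_2Si_8O_22(OH)_2) = 913.281 g/mol.
Mg contributes 1.80 × 24.305 = 43.749 g per mole.
43.749/913.281 = 0.0479 → 4.79%.

4.79 mass %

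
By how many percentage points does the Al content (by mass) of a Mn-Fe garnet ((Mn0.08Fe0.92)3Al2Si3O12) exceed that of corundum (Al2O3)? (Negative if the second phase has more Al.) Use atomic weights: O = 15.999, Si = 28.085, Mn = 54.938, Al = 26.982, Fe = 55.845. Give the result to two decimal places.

Al in (Mn0.08Fe0.92)3Al2Si3O12: molar mass 497.524 g/mol; 2×26.982 = 53.964 g → 10.85 wt%.
Al in Al2O3: molar mass 101.961 g/mol; 2×26.982 = 53.964 g → 52.93 wt%.
Difference = 10.85 − 52.93 = -42.08 percentage points.

-42.08 percentage points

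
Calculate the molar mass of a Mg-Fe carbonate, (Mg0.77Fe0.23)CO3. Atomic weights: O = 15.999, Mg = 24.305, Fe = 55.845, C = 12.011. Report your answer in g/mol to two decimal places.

The formula mass is the sum 0.77*24.305 + 0.23*55.845 + 1*12.011 + 3*15.999.

91.57 g/mol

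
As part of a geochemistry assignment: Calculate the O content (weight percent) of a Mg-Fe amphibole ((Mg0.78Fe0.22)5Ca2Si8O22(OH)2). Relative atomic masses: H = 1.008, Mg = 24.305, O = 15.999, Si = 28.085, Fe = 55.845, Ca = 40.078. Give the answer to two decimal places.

45.33 weight percent

M((Mg0.78Fe0.22)5Ca2Si8O22(OH)2) = 847.047 g/mol.
O contributes 24 × 15.999 = 383.976 g per mole.
383.976/847.047 = 0.4533 → 45.33%.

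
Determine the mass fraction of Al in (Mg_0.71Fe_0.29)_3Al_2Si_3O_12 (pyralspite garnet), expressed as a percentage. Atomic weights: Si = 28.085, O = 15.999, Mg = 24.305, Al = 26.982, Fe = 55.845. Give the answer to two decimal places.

12.53 mass %

Molar mass of (Mg_0.71Fe_0.29)_3Al_2Si_3O_12: 2.13·24.305 + 0.87·55.845 + 2·26.982 + 3·28.085 + 12·15.999 = 430.562 g/mol.
Mass of Al per formula unit: 2 × 26.982 = 53.964 g.
Weight fraction Al = 53.964 / 430.562 = 0.1253.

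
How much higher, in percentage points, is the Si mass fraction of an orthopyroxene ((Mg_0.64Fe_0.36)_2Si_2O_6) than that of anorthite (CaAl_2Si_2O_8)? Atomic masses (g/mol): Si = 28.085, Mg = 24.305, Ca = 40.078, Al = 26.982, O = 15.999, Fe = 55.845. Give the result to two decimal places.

4.94 percentage points

Si in (Mg_0.64Fe_0.36)_2Si_2O_6: molar mass 223.483 g/mol; 2×28.085 = 56.170 g → 25.13 wt%.
Si in CaAl_2Si_2O_8: molar mass 278.204 g/mol; 2×28.085 = 56.170 g → 20.19 wt%.
Difference = 25.13 − 20.19 = 4.94 percentage points.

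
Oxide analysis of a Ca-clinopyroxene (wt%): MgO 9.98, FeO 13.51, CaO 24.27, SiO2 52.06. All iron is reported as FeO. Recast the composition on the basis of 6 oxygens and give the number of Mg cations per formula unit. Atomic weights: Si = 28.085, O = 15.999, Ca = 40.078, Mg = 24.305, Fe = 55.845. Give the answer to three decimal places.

MgO (M=40.304): mol = 0.24762; Mg = 0.24762, O = 0.24762.
FeO (M=71.844): mol = 0.18805; Fe = 0.18805, O = 0.18805.
CaO (M=56.077): mol = 0.43280; Ca = 0.43280, O = 0.43280.
SiO2 (M=60.083): mol = 0.86647; Si = 0.86647, O = 1.73294.
ΣO = 2.60141; factor = 6/ΣO = 2.30644.
Mg apfu = 0.24762 × 2.30644 = 0.571.

0.571 Mg apfu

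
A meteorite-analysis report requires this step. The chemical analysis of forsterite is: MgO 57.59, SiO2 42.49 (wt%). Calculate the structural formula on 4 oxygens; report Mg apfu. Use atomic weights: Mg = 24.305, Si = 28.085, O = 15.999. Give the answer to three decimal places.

2.010 Mg apfu

MgO (M=40.304): mol = 1.42889; Mg = 1.42889, O = 1.42889.
SiO2 (M=60.083): mol = 0.70719; Si = 0.70719, O = 1.41438.
ΣO = 2.84327; factor = 4/ΣO = 1.40683.
Mg apfu = 1.42889 × 1.40683 = 2.010.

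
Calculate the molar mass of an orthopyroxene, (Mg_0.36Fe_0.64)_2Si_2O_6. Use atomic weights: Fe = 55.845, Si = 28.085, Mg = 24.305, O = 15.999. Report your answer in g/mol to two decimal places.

The formula mass is the sum 0.72(24.305) + 1.28(55.845) + 2(28.085) + 6(15.999).

241.15 g/mol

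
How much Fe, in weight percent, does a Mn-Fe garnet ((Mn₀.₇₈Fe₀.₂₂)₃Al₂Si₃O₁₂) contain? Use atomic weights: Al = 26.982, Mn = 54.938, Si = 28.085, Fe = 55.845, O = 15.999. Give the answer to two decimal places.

M((Mn₀.₇₈Fe₀.₂₂)₃Al₂Si₃O₁₂) = 495.620 g/mol.
Fe contributes 0.66 × 55.845 = 36.858 g per mole.
36.858/495.620 = 0.0744 → 7.44%.

7.44 weight percent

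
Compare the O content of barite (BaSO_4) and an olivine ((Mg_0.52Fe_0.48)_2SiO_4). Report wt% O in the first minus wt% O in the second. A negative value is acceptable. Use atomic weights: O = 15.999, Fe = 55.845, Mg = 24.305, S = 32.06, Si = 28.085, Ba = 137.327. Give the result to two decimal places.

-10.01 percentage points

M(BaSO_4) = 233.383 g/mol, so wt% O = 63.996/233.383 × 100 = 27.42%.
M((Mg_0.52Fe_0.48)_2SiO_4) = 170.969 g/mol, so wt% O = 63.996/170.969 × 100 = 37.43%.
27.42 − 37.43 = -10.01 pp.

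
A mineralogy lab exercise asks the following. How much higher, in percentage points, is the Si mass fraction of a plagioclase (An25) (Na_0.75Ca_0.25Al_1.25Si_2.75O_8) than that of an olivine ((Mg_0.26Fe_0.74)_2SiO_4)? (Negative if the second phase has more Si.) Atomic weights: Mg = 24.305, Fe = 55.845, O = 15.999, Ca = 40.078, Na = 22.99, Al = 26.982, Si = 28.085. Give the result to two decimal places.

First mineral: 77.234 g Si in 266.215 g formula = 29.01 wt% Si.
Second mineral: 28.085 g Si in 187.370 g formula = 14.99 wt% Si.
29.01% − 14.99% gives a difference of 14.02 percentage points.

14.02 percentage points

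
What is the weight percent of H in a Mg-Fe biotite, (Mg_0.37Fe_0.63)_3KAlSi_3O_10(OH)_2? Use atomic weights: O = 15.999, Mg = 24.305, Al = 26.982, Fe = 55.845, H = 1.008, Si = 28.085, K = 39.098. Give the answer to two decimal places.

M((Mg_0.37Fe_0.63)_3KAlSi_3O_10(OH)_2) = 476.865 g/mol.
H contributes 2 × 1.008 = 2.016 g per mole.
2.016/476.865 = 0.0042 → 0.42%.

0.42 mass %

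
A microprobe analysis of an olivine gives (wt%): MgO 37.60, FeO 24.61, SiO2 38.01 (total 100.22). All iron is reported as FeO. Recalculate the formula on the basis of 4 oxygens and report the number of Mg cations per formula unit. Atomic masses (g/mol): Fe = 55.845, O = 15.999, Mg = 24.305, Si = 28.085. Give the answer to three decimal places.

37.60 wt% MgO ÷ 40.304 g/mol = 0.93291 mol, giving 0.93291 Mg and 0.93291 O.
24.61 wt% FeO ÷ 71.844 g/mol = 0.34255 mol, giving 0.34255 Fe and 0.34255 O.
38.01 wt% SiO2 ÷ 60.083 g/mol = 0.63262 mol, giving 0.63262 Si and 1.26524 O.
Oxygen sums to 2.54070; scaling by 4/2.54070 = 1.57437 puts the formula on 4 O.
Mg: 0.93291 × 1.57437 = 1.469 atoms per formula unit.

1.469 Mg apfu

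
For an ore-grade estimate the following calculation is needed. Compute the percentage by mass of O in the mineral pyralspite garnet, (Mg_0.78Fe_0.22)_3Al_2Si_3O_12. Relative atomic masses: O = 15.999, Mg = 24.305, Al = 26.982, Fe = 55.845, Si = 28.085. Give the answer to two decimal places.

45.29 mass %

Formula mass = 2.34·24.305 + 0.66·55.845 + 2·26.982 + 3·28.085 + 12·15.999 = 423.938 g/mol, of which 191.988 g is O.
So O makes up 191.988/423.938 = 0.4529 of the mass, i.e. 45.29%.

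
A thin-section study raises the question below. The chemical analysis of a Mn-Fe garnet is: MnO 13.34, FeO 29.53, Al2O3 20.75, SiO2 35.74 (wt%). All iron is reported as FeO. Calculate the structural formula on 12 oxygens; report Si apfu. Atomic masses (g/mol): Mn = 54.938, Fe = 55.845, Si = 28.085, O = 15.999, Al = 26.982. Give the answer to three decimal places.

MnO: 13.34/70.937 = 0.18805 mol → 0.18805 mol Mn, 0.18805 mol O.
FeO: 29.53/71.844 = 0.41103 mol → 0.41103 mol Fe, 0.41103 mol O.
Al2O3: 20.75/101.961 = 0.20351 mol → 0.40702 mol Al, 0.61053 mol O.
SiO2: 35.74/60.083 = 0.59484 mol → 0.59484 mol Si, 1.18968 mol O.
Total oxygen = 2.39929 mol. Normalization factor = 12/2.39929 = 5.00148.
Si per 12 O = 0.59484 × 5.00148 = 2.975.

2.975 Si apfu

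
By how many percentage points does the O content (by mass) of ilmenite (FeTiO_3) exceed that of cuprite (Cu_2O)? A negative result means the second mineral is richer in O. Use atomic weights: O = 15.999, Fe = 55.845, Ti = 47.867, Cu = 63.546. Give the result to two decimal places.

20.46 percentage points

M(FeTiO_3) = 151.709 g/mol, so wt% O = 47.997/151.709 × 100 = 31.64%.
M(Cu_2O) = 143.091 g/mol, so wt% O = 15.999/143.091 × 100 = 11.18%.
31.64 − 11.18 = 20.46 pp.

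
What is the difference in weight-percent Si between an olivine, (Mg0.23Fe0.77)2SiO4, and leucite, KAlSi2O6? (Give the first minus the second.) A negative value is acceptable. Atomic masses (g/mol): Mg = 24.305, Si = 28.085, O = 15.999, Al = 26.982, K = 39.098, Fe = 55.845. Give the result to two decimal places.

First mineral: 28.085 g Si in 189.263 g formula = 14.84 wt% Si.
Second mineral: 56.170 g Si in 218.244 g formula = 25.74 wt% Si.
14.84% − 25.74% gives a difference of -10.90 percentage points.

-10.90 percentage points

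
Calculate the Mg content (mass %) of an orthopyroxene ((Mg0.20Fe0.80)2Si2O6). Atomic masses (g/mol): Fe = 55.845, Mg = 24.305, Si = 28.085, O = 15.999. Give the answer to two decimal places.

M((Mg0.20Fe0.80)2Si2O6) = 251.238 g/mol.
Mg contributes 0.40 × 24.305 = 9.722 g per mole.
9.722/251.238 = 0.0387 → 3.87%.

3.87 mass %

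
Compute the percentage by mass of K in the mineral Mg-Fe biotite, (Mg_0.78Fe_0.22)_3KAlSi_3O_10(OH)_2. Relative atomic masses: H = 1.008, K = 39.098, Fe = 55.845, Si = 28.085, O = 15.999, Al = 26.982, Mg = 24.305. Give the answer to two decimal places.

8.93 mass %

M((Mg_0.78Fe_0.22)_3KAlSi_3O_10(OH)_2) = 438.070 g/mol.
K contributes 1 × 39.098 = 39.098 g per mole.
39.098/438.070 = 0.0893 → 8.93%.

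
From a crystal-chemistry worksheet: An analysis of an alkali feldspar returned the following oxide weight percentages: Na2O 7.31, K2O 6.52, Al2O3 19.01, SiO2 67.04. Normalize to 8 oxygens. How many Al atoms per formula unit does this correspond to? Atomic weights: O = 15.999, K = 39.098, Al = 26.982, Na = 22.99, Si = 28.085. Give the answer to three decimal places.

1.002 Al apfu

7.31 wt% Na2O ÷ 61.979 g/mol = 0.11794 mol, giving 0.23588 Na and 0.11794 O.
6.52 wt% K2O ÷ 94.195 g/mol = 0.06922 mol, giving 0.13844 K and 0.06922 O.
19.01 wt% Al2O3 ÷ 101.961 g/mol = 0.18644 mol, giving 0.37288 Al and 0.55932 O.
67.04 wt% SiO2 ÷ 60.083 g/mol = 1.11579 mol, giving 1.11579 Si and 2.23158 O.
Oxygen sums to 2.97806; scaling by 8/2.97806 = 2.68631 puts the formula on 8 O.
Al: 0.37288 × 2.68631 = 1.002 atoms per formula unit.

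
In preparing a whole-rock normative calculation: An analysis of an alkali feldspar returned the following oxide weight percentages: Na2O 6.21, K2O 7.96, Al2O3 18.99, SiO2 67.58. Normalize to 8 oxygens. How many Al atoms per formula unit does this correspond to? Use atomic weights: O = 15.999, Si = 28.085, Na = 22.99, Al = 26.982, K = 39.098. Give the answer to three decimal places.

0.996 Al apfu

Na2O: 6.21/61.979 = 0.10020 mol → 0.20040 mol Na, 0.10020 mol O.
K2O: 7.96/94.195 = 0.08451 mol → 0.16902 mol K, 0.08451 mol O.
Al2O3: 18.99/101.961 = 0.18625 mol → 0.37250 mol Al, 0.55875 mol O.
SiO2: 67.58/60.083 = 1.12478 mol → 1.12478 mol Si, 2.24956 mol O.
Total oxygen = 2.99302 mol. Normalization factor = 8/2.99302 = 2.67289.
Al per 8 O = 0.37250 × 2.67289 = 0.996.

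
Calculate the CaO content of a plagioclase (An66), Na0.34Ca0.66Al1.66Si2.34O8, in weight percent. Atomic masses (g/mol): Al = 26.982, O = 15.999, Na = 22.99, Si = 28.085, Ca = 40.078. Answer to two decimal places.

Formula mass = 272.769 g/mol.
0.66 Ca → 0.6600 mol CaO per formula unit; M(CaO) = 56.077, so CaO mass = 37.011 g.
37.011/272.769 × 100 = 13.57 wt%.

13.57 wt%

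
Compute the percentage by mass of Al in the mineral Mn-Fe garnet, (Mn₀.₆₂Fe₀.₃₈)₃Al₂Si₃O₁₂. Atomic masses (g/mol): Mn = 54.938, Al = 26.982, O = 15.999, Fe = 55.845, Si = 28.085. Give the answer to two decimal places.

Formula mass = 1.86×54.938 + 1.14×55.845 + 2×26.982 + 3×28.085 + 12×15.999 = 496.055 g/mol, of which 53.964 g is Al.
So Al makes up 53.964/496.055 = 0.1088 of the mass, i.e. 10.88%.

10.88 mass %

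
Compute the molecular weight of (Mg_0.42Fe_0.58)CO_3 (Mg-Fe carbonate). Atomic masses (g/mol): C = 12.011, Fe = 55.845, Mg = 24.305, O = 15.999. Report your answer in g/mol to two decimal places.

Mg: 0.42 × 24.305 = 10.2081
Fe: 0.58 × 55.845 = 32.3901
C: 1 × 12.011 = 12.0110
O: 3 × 15.999 = 47.9970
Summing the contributions gives the formula mass.

102.61 g/mol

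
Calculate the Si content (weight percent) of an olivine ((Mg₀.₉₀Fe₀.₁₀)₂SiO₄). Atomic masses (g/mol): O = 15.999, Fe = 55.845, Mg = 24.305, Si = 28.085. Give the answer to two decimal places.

Molar mass of (Mg₀.₉₀Fe₀.₁₀)₂SiO₄: 1.80*24.305 + 0.20*55.845 + 1*28.085 + 4*15.999 = 146.999 g/mol.
Mass of Si per formula unit: 1 × 28.085 = 28.085 g.
Weight fraction Si = 28.085 / 146.999 = 0.1911.

19.11 weight percent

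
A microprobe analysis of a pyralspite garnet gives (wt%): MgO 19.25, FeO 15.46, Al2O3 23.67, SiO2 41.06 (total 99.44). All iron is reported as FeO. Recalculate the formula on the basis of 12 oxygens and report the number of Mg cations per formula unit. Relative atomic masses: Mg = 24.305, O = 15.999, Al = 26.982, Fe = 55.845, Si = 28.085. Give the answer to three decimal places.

MgO (M=40.304): mol = 0.47762; Mg = 0.47762, O = 0.47762.
FeO (M=71.844): mol = 0.21519; Fe = 0.21519, O = 0.21519.
Al2O3 (M=101.961): mol = 0.23215; Al = 0.46430, O = 0.69645.
SiO2 (M=60.083): mol = 0.68339; Si = 0.68339, O = 1.36678.
ΣO = 2.75604; factor = 12/ΣO = 4.35407.
Mg apfu = 0.47762 × 4.35407 = 2.080.

2.080 Mg apfu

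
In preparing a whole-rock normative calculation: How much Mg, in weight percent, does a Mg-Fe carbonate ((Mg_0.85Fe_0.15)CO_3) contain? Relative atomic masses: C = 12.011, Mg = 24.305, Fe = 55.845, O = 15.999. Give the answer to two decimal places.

23.20 weight percent

Molar mass of (Mg_0.85Fe_0.15)CO_3: 0.85*24.305 + 0.15*55.845 + 1*12.011 + 3*15.999 = 89.044 g/mol.
Mass of Mg per formula unit: 0.85 × 24.305 = 20.659 g.
Weight fraction Mg = 20.659 / 89.044 = 0.2320.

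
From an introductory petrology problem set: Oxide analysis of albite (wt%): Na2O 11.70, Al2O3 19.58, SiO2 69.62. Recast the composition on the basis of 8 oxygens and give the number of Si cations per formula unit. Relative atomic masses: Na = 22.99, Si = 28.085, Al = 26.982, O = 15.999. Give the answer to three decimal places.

Na2O: 11.70/61.979 = 0.18877 mol → 0.37754 mol Na, 0.18877 mol O.
Al2O3: 19.58/101.961 = 0.19203 mol → 0.38406 mol Al, 0.57609 mol O.
SiO2: 69.62/60.083 = 1.15873 mol → 1.15873 mol Si, 2.31746 mol O.
Total oxygen = 3.08232 mol. Normalization factor = 8/3.08232 = 2.59545.
Si per 8 O = 1.15873 × 2.59545 = 3.007.

3.007 Si apfu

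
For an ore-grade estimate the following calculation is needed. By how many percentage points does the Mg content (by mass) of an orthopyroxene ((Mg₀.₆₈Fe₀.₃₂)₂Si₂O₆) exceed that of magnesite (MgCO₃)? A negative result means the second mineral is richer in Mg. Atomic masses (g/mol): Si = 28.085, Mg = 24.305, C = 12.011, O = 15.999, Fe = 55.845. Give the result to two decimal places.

-13.87 percentage points

First mineral: 33.055 g Mg in 220.960 g formula = 14.96 wt% Mg.
Second mineral: 24.305 g Mg in 84.313 g formula = 28.83 wt% Mg.
14.96% − 28.83% gives a difference of -13.87 percentage points.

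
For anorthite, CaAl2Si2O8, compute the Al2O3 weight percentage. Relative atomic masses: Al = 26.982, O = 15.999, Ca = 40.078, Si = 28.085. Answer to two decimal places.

36.65 wt%

M(CaAl2Si2O8) = 278.204 g/mol; M(Al2O3) = 101.961 g/mol.
Moles Al2O3 per formula unit = 2 Al ÷ 2 = 1.0000.
Al2O3 fraction = (1.0000 × 101.961) / 278.204 = 101.961/278.204 = 0.3665.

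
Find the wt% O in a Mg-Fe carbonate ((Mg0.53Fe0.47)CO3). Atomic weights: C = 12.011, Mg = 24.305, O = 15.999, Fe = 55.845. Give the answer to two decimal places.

Molar mass of (Mg0.53Fe0.47)CO3: 0.53*24.305 + 0.47*55.845 + 1*12.011 + 3*15.999 = 99.137 g/mol.
Mass of O per formula unit: 3 × 15.999 = 47.997 g.
Weight fraction O = 47.997 / 99.137 = 0.4841.

48.41 wt%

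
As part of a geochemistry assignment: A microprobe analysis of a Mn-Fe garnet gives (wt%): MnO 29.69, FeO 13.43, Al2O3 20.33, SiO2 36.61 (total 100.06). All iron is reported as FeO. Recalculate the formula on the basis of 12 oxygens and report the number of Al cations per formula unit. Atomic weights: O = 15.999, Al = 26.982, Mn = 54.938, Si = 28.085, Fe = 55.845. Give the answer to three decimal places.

MnO: 29.69/70.937 = 0.41854 mol → 0.41854 mol Mn, 0.41854 mol O.
FeO: 13.43/71.844 = 0.18693 mol → 0.18693 mol Fe, 0.18693 mol O.
Al2O3: 20.33/101.961 = 0.19939 mol → 0.39878 mol Al, 0.59817 mol O.
SiO2: 36.61/60.083 = 0.60932 mol → 0.60932 mol Si, 1.21864 mol O.
Total oxygen = 2.42228 mol. Normalization factor = 12/2.42228 = 4.95401.
Al per 12 O = 0.39878 × 4.95401 = 1.976.

1.976 Al apfu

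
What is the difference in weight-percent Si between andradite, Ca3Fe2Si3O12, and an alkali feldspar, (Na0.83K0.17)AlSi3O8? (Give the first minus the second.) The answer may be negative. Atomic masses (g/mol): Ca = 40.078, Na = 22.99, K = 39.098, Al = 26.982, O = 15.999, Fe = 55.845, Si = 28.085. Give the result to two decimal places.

First mineral: 84.255 g Si in 508.167 g formula = 16.58 wt% Si.
Second mineral: 84.255 g Si in 264.957 g formula = 31.80 wt% Si.
16.58% − 31.80% gives a difference of -15.22 percentage points.

-15.22 percentage points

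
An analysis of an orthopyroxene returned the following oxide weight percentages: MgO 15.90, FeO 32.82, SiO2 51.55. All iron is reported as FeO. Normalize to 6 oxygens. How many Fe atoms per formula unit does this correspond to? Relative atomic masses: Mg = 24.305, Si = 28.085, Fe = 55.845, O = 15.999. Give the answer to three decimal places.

1.068 Fe apfu

MgO (M=40.304): mol = 0.39450; Mg = 0.39450, O = 0.39450.
FeO (M=71.844): mol = 0.45682; Fe = 0.45682, O = 0.45682.
SiO2 (M=60.083): mol = 0.85798; Si = 0.85798, O = 1.71596.
ΣO = 2.56728; factor = 6/ΣO = 2.33710.
Fe apfu = 0.45682 × 2.33710 = 1.068.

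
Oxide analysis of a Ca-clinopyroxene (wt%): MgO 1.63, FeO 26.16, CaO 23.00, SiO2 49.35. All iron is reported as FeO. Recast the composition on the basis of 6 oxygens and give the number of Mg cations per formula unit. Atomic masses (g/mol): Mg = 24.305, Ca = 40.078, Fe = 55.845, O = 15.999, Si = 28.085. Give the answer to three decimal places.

1.63 wt% MgO ÷ 40.304 g/mol = 0.04044 mol, giving 0.04044 Mg and 0.04044 O.
26.16 wt% FeO ÷ 71.844 g/mol = 0.36412 mol, giving 0.36412 Fe and 0.36412 O.
23.00 wt% CaO ÷ 56.077 g/mol = 0.41015 mol, giving 0.41015 Ca and 0.41015 O.
49.35 wt% SiO2 ÷ 60.083 g/mol = 0.82136 mol, giving 0.82136 Si and 1.64272 O.
Oxygen sums to 2.45743; scaling by 6/2.45743 = 2.44158 puts the formula on 6 O.
Mg: 0.04044 × 2.44158 = 0.099 atoms per formula unit.

0.099 Mg apfu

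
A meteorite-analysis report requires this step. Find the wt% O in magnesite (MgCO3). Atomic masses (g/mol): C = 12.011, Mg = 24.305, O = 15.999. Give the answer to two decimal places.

56.93 mass %

Molar mass of MgCO3: 1*24.305 + 1*12.011 + 3*15.999 = 84.313 g/mol.
Mass of O per formula unit: 3 × 15.999 = 47.997 g.
Weight fraction O = 47.997 / 84.313 = 0.5693.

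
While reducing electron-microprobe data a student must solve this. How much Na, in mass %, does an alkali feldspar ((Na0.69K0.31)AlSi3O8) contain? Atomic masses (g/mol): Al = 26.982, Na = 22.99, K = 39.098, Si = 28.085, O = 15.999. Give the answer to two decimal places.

Molar mass of (Na0.69K0.31)AlSi3O8: 0.69*22.99 + 0.31*39.098 + 1*26.982 + 3*28.085 + 8*15.999 = 267.212 g/mol.
Mass of Na per formula unit: 0.69 × 22.99 = 15.863 g.
Weight fraction Na = 15.863 / 267.212 = 0.0594.

5.94 mass %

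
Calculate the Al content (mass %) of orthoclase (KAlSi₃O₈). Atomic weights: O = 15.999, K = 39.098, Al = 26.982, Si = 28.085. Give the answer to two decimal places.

Formula mass = 1·39.098 + 1·26.982 + 3·28.085 + 8·15.999 = 278.327 g/mol, of which 26.982 g is Al.
So Al makes up 26.982/278.327 = 0.0969 of the mass, i.e. 9.69%.

9.69 mass %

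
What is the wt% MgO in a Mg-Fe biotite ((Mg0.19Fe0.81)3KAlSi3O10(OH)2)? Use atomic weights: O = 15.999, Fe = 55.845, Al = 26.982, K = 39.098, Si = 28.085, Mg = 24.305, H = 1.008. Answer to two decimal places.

Formula mass = 493.896 g/mol.
0.57 Mg → 0.5700 mol MgO per formula unit; M(MgO) = 40.304, so MgO mass = 22.973 g.
22.973/493.896 × 100 = 4.65 wt%.

4.65 wt%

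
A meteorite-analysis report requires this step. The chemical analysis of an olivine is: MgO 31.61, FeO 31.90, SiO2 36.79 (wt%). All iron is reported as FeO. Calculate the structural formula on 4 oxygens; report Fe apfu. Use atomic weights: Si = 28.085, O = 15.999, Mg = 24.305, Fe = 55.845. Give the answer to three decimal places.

31.61 wt% MgO ÷ 40.304 g/mol = 0.78429 mol, giving 0.78429 Mg and 0.78429 O.
31.90 wt% FeO ÷ 71.844 g/mol = 0.44402 mol, giving 0.44402 Fe and 0.44402 O.
36.79 wt% SiO2 ÷ 60.083 g/mol = 0.61232 mol, giving 0.61232 Si and 1.22464 O.
Oxygen sums to 2.45295; scaling by 4/2.45295 = 1.63069 puts the formula on 4 O.
Fe: 0.44402 × 1.63069 = 0.724 atoms per formula unit.

0.724 Fe apfu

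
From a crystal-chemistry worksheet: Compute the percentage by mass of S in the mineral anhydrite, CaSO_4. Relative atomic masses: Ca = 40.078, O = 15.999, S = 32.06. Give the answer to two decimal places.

Formula mass = 1·40.078 + 1·32.06 + 4·15.999 = 136.134 g/mol, of which 32.060 g is S.
So S makes up 32.060/136.134 = 0.2355 of the mass, i.e. 23.55%.

23.55 wt%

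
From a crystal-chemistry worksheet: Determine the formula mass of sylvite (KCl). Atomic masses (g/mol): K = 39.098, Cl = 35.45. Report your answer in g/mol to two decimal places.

K: 1 × 39.098 = 39.0980
Cl: 1 × 35.45 = 35.4500
Summing the contributions gives the formula mass.

74.55 g/mol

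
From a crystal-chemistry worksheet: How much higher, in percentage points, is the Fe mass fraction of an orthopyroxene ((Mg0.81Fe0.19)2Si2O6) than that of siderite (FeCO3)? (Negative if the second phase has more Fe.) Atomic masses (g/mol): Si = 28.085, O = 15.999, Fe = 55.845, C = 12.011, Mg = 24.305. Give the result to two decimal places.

Fe in (Mg0.81Fe0.19)2Si2O6: molar mass 212.759 g/mol; 0.38×55.845 = 21.221 g → 9.97 wt%.
Fe in FeCO3: molar mass 115.853 g/mol; 1×55.845 = 55.845 g → 48.20 wt%.
Difference = 9.97 − 48.20 = -38.23 percentage points.

-38.23 percentage points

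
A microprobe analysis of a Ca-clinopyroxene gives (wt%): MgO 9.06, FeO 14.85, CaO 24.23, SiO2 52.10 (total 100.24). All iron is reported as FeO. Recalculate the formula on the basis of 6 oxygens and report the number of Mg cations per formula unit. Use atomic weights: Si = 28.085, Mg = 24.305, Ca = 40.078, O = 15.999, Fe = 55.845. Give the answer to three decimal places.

0.519 Mg apfu

MgO (M=40.304): mol = 0.22479; Mg = 0.22479, O = 0.22479.
FeO (M=71.844): mol = 0.20670; Fe = 0.20670, O = 0.20670.
CaO (M=56.077): mol = 0.43208; Ca = 0.43208, O = 0.43208.
SiO2 (M=60.083): mol = 0.86713; Si = 0.86713, O = 1.73426.
ΣO = 2.59783; factor = 6/ΣO = 2.30962.
Mg apfu = 0.22479 × 2.30962 = 0.519.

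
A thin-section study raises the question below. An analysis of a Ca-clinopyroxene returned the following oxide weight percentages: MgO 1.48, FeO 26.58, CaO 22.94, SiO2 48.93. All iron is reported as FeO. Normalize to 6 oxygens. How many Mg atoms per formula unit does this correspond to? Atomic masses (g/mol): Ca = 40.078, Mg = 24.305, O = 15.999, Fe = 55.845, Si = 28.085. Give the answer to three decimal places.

MgO: 1.48/40.304 = 0.03672 mol → 0.03672 mol Mg, 0.03672 mol O.
FeO: 26.58/71.844 = 0.36997 mol → 0.36997 mol Fe, 0.36997 mol O.
CaO: 22.94/56.077 = 0.40908 mol → 0.40908 mol Ca, 0.40908 mol O.
SiO2: 48.93/60.083 = 0.81437 mol → 0.81437 mol Si, 1.62874 mol O.
Total oxygen = 2.44451 mol. Normalization factor = 6/2.44451 = 2.45448.
Mg per 6 O = 0.03672 × 2.45448 = 0.090.

0.090 Mg apfu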